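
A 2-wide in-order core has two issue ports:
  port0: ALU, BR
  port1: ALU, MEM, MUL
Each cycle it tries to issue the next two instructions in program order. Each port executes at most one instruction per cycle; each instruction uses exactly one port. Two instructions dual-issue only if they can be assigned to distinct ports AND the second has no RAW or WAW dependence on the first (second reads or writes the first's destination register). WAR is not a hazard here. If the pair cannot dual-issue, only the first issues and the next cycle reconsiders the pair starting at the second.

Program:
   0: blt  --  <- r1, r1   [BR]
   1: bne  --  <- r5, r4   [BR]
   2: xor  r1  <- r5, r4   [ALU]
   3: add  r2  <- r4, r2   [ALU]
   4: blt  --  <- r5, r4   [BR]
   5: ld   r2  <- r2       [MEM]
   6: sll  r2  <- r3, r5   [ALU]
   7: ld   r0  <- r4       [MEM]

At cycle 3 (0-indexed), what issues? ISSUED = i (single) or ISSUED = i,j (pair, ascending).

c0: i0 blt.BR  no-port BR/BR
c1: i1/i2 bne.BR+xor.ALU  pair
c2: i3/i4 add.ALU+blt.BR  pair
c3: i5 ld.MEM  WAW r2
c4: i6/i7 sll.ALU+ld.MEM  pair

ISSUED = 5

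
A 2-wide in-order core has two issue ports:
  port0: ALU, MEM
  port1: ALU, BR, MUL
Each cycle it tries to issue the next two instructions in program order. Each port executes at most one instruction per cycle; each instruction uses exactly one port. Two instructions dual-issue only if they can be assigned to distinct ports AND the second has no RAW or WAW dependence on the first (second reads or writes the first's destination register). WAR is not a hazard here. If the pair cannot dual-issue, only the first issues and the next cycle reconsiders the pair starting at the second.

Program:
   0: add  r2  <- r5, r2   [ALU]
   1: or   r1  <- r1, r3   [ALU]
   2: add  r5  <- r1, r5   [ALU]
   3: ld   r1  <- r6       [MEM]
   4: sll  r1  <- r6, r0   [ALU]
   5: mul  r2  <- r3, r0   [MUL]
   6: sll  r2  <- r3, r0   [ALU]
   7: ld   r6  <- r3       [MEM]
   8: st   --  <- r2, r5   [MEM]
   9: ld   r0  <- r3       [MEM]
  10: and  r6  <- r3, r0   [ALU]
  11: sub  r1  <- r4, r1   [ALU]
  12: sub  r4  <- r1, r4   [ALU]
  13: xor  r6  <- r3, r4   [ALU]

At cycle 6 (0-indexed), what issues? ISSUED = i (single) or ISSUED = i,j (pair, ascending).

ISSUED = 10,11

c0: i0+i1 add/or  dual
c1: i2+i3 add/ld  dual
c2: i4+i5 sll/mul  dual
c3: i6+i7 sll/ld  dual
c4: i8 st  no-port MEM/MEM
c5: i9 ld  RAW r0
c6: i10+i11 and/sub  dual
c7: i12 sub  RAW r4
c8: i13 xor  tail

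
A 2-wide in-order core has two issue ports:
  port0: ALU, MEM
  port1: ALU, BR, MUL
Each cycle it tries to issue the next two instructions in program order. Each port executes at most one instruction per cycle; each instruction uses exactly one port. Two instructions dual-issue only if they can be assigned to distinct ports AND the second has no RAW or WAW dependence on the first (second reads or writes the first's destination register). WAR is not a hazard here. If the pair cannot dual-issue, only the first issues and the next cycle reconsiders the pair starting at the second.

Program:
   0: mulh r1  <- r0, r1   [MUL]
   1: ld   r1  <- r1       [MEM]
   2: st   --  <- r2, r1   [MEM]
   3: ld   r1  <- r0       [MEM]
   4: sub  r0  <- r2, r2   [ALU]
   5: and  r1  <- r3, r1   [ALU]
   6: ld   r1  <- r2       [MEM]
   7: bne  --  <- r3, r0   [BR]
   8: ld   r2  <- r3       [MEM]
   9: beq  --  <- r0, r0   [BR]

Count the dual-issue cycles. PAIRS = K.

PAIRS = 3

[0] i0  mulh.MUL  -- RAW+WAW r1
[1] i1  ld.MEM  -- no-port MEM/MEM
[2] i2  st.MEM  -- no-port MEM/MEM
[3] i3+i4  ld.MEM/sub.ALU  -- dual
[4] i5  and.ALU  -- WAW r1
[5] i6+i7  ld.MEM/bne.BR  -- dual
[6] i8+i9  ld.MEM/beq.BR  -- dual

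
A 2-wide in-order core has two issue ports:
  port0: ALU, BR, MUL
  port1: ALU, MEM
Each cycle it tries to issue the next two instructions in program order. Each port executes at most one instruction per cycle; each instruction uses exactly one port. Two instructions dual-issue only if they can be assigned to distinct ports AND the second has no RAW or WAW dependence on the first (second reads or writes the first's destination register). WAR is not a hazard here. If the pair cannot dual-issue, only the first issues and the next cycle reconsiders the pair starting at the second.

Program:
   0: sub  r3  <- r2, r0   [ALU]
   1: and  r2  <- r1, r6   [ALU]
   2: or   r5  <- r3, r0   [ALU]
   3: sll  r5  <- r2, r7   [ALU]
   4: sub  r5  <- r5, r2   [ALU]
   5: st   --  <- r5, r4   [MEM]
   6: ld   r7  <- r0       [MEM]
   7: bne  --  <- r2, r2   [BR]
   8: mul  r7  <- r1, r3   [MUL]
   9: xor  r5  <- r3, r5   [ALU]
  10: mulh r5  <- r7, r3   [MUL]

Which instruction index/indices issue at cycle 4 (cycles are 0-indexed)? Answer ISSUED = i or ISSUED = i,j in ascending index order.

t=0 i0+i1:sub.ALU/and.ALU ; 2-wide
t=1 i2:or.ALU ; WAW r5
t=2 i3:sll.ALU ; RAW+WAW r5
t=3 i4:sub.ALU ; RAW r5
t=4 i5:st.MEM ; no-port MEM/MEM
t=5 i6+i7:ld.MEM/bne.BR ; 2-wide
t=6 i8+i9:mul.MUL/xor.ALU ; 2-wide
t=7 i10:mulh.MUL ; tail

ISSUED = 5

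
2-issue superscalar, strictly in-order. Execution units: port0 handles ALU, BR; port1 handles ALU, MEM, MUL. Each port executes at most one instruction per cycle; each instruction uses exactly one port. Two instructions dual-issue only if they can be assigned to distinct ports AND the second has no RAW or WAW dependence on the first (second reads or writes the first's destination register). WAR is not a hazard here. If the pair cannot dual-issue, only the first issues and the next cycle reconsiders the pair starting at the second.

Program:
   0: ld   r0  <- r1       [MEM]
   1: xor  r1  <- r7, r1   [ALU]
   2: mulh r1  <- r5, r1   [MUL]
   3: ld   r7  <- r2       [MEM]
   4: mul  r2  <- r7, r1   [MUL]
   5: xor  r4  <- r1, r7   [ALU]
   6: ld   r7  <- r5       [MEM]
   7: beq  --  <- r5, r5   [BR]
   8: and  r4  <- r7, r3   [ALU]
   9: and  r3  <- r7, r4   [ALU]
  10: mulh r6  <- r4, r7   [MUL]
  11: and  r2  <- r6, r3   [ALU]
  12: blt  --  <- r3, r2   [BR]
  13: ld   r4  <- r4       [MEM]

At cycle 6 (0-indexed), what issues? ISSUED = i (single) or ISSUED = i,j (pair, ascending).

ISSUED = 9,10

t=0 i0+i1:ld;xor ; 2-wide
t=1 i2:mulh ; no-port MUL/MEM
t=2 i3:ld ; no-port MEM/MUL
t=3 i4+i5:mul;xor ; 2-wide
t=4 i6+i7:ld;beq ; 2-wide
t=5 i8:and ; RAW r4
t=6 i9+i10:and;mulh ; 2-wide
t=7 i11:and ; RAW r2
t=8 i12+i13:blt;ld ; 2-wide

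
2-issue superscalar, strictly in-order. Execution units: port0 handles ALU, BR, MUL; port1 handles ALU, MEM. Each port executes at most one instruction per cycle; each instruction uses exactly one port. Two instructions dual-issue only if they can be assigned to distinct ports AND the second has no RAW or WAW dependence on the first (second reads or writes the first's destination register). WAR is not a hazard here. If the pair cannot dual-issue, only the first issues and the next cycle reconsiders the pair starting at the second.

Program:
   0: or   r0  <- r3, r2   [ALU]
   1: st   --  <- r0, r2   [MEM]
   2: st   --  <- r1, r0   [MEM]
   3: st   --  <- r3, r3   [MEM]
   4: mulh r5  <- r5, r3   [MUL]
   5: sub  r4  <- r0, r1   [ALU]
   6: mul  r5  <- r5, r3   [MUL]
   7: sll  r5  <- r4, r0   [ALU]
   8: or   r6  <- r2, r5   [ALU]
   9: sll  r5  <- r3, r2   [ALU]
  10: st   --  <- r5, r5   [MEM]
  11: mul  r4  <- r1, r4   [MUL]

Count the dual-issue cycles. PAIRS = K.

[0] i0  or.ALU  -- RAW r0
[1] i1  st.MEM  -- no-port MEM/MEM
[2] i2  st.MEM  -- no-port MEM/MEM
[3] i3/i4  st.MEM+mulh.MUL  -- dual
[4] i5/i6  sub.ALU+mul.MUL  -- dual
[5] i7  sll.ALU  -- RAW r5
[6] i8/i9  or.ALU+sll.ALU  -- dual
[7] i10/i11  st.MEM+mul.MUL  -- dual

PAIRS = 4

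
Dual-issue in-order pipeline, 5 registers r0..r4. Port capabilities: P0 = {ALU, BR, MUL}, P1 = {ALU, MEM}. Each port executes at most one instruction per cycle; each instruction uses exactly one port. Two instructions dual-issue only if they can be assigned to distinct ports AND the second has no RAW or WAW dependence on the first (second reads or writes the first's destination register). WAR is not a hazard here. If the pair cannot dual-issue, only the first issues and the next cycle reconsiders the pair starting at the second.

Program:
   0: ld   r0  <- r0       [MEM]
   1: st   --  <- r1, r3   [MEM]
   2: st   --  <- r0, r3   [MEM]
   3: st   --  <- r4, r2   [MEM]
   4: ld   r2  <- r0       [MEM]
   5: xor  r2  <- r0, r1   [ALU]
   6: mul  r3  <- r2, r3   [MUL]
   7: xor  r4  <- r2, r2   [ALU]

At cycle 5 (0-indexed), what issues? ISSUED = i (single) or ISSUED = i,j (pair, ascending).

ISSUED = 5

c0: i0 ld.MEM  no-port MEM/MEM
c1: i1 st.MEM  no-port MEM/MEM
c2: i2 st.MEM  no-port MEM/MEM
c3: i3 st.MEM  no-port MEM/MEM
c4: i4 ld.MEM  WAW r2
c5: i5 xor.ALU  RAW r2
c6: i6+i7 mul.MUL;xor.ALU  dual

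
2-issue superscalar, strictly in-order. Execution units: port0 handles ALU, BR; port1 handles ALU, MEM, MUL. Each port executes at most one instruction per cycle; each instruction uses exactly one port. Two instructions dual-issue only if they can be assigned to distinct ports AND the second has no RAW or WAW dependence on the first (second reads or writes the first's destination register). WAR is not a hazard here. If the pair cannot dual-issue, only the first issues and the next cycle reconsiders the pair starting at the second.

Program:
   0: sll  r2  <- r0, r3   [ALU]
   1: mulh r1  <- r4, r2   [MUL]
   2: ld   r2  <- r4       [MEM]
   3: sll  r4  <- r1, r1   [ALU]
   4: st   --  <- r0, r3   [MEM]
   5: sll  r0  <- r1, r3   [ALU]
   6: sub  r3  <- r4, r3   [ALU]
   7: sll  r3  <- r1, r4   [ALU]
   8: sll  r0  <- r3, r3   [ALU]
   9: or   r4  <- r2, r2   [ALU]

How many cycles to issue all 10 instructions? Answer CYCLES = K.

0. sll.ALU @i0  | RAW r2
1. mulh.MUL @i1  | no-port MUL/MEM
2. ld.MEM;sll.ALU @i2+i3  | pair
3. st.MEM;sll.ALU @i4+i5  | pair
4. sub.ALU @i6  | WAW r3
5. sll.ALU @i7  | RAW r3
6. sll.ALU;or.ALU @i8+i9  | pair

CYCLES = 7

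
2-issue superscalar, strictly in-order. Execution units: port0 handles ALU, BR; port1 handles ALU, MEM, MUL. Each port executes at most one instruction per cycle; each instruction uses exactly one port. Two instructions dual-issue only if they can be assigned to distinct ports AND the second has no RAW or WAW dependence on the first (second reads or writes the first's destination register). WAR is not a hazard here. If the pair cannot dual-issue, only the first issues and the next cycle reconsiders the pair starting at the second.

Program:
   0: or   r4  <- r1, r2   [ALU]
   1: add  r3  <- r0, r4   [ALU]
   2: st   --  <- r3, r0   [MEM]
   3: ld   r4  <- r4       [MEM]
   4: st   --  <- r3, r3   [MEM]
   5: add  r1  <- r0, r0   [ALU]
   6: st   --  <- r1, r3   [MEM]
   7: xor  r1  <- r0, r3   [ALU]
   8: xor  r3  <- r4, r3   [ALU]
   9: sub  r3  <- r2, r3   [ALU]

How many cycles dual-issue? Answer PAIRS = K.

PAIRS = 2

c0: i0 or  RAW r4
c1: i1 add  RAW r3
c2: i2 st  no-port MEM/MEM
c3: i3 ld  no-port MEM/MEM
c4: i4+i5 st add  2-wide
c5: i6+i7 st xor  2-wide
c6: i8 xor  RAW+WAW r3
c7: i9 sub  tail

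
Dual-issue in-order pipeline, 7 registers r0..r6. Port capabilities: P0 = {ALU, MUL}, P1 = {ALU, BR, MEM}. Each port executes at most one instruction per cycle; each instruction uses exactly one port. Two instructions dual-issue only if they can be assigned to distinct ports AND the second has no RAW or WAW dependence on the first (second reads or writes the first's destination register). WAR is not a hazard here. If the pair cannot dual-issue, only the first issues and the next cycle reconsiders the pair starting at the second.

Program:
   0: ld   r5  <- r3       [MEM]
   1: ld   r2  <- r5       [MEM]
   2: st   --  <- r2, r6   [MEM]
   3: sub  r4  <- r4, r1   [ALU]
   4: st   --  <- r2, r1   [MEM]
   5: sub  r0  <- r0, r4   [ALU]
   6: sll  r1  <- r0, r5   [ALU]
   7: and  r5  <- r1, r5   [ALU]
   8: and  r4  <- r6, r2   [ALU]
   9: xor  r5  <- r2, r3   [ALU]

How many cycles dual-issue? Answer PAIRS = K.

PAIRS = 3

0. ld.MEM @i0  | no-port MEM/MEM
1. ld.MEM @i1  | no-port MEM/MEM
2. st.MEM+sub.ALU @i2+i3  | dual
3. st.MEM+sub.ALU @i4+i5  | dual
4. sll.ALU @i6  | RAW r1
5. and.ALU+and.ALU @i7+i8  | dual
6. xor.ALU @i9  | tail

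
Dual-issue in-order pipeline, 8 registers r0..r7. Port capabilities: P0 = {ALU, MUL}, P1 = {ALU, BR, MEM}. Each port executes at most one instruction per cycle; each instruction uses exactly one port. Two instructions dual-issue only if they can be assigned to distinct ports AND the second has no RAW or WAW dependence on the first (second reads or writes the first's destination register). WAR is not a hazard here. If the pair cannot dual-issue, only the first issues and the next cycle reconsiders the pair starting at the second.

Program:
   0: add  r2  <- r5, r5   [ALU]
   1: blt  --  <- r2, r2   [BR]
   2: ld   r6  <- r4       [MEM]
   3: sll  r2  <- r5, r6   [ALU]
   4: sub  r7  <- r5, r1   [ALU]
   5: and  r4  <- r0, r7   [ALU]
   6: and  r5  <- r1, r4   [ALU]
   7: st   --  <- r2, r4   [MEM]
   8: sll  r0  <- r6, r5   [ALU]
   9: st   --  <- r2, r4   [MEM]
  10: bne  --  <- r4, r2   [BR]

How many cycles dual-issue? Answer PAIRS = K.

PAIRS = 3

[0] i0  add  -- RAW r2
[1] i1  blt  -- no-port BR/MEM
[2] i2  ld  -- RAW r6
[3] i3,i4  sll;sub  -- 2-wide
[4] i5  and  -- RAW r4
[5] i6,i7  and;st  -- 2-wide
[6] i8,i9  sll;st  -- 2-wide
[7] i10  bne  -- tail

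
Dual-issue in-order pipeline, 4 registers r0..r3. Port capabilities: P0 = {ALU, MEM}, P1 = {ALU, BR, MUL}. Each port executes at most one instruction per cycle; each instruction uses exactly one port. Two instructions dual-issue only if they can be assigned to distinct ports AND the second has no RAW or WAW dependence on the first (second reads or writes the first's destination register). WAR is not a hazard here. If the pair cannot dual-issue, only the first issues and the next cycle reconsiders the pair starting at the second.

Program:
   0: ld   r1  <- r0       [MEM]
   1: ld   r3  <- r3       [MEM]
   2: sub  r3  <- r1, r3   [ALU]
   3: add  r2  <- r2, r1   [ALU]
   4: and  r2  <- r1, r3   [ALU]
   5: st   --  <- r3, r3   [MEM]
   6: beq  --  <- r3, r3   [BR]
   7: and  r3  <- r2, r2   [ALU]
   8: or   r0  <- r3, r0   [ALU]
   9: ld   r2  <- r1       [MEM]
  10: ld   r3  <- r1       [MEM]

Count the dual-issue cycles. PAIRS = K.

PAIRS = 4

  cy0 -> i0 (ld) no-port MEM/MEM
  cy1 -> i1 (ld) RAW+WAW r3
  cy2 -> i2,i3 (sub;add) 2-wide
  cy3 -> i4,i5 (and;st) 2-wide
  cy4 -> i6,i7 (beq;and) 2-wide
  cy5 -> i8,i9 (or;ld) 2-wide
  cy6 -> i10 (ld) tail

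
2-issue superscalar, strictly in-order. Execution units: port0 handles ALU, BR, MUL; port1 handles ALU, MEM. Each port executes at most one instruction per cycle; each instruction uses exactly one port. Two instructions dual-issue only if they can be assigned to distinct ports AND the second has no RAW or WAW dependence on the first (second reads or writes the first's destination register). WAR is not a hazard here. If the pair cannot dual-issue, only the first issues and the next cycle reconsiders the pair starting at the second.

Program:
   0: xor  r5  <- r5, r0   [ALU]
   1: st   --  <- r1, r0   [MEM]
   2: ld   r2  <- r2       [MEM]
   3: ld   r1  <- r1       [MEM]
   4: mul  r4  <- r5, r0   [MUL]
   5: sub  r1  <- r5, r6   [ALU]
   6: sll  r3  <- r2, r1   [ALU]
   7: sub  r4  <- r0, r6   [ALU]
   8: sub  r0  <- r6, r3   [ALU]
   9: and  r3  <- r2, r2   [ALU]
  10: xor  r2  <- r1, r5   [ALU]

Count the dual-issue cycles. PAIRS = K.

#0 head=0: xor st i0+i1 dual
#1 head=2: ld i2 no-port MEM/MEM
#2 head=3: ld mul i3+i4 dual
#3 head=5: sub i5 RAW r1
#4 head=6: sll sub i6+i7 dual
#5 head=8: sub and i8+i9 dual
#6 head=10: xor i10 tail

PAIRS = 4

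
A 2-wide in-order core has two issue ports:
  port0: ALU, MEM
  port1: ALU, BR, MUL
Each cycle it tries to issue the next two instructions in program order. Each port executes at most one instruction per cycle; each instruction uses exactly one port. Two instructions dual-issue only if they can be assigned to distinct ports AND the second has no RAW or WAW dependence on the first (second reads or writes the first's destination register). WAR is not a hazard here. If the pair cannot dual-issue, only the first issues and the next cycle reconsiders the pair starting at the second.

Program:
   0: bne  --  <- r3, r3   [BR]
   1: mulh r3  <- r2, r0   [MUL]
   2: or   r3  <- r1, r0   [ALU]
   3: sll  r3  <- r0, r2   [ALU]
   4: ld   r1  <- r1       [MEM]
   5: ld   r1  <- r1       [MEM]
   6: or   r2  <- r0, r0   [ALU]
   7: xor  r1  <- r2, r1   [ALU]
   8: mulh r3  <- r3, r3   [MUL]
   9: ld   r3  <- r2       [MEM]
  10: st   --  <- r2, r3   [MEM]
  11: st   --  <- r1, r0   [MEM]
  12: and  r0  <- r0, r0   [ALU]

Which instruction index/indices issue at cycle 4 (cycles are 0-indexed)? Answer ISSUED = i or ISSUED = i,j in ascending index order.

t=0 i0:bne.BR ; no-port BR/MUL
t=1 i1:mulh.MUL ; WAW r3
t=2 i2:or.ALU ; WAW r3
t=3 i3+i4:sll.ALU;ld.MEM ; dual
t=4 i5+i6:ld.MEM;or.ALU ; dual
t=5 i7+i8:xor.ALU;mulh.MUL ; dual
t=6 i9:ld.MEM ; no-port MEM/MEM
t=7 i10:st.MEM ; no-port MEM/MEM
t=8 i11+i12:st.MEM;and.ALU ; dual

ISSUED = 5,6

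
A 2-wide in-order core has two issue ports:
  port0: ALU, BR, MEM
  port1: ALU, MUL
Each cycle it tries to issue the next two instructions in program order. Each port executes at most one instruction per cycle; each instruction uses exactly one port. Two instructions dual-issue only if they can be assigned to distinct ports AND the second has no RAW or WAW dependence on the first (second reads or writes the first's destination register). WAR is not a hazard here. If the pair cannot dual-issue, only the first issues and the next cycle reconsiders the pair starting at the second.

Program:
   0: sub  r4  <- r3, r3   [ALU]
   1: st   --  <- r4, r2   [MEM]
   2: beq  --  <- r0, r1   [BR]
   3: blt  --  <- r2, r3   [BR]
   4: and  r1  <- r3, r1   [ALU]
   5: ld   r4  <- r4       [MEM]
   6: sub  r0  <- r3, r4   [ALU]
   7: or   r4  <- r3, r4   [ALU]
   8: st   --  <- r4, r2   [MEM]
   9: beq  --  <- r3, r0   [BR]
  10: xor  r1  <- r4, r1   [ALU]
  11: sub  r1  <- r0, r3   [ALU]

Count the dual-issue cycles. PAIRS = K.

PAIRS = 3

c0: i0 sub  RAW r4
c1: i1 st  no-port MEM/BR
c2: i2 beq  no-port BR/BR
c3: i3&i4 blt+and  2-wide
c4: i5 ld  RAW r4
c5: i6&i7 sub+or  2-wide
c6: i8 st  no-port MEM/BR
c7: i9&i10 beq+xor  2-wide
c8: i11 sub  tail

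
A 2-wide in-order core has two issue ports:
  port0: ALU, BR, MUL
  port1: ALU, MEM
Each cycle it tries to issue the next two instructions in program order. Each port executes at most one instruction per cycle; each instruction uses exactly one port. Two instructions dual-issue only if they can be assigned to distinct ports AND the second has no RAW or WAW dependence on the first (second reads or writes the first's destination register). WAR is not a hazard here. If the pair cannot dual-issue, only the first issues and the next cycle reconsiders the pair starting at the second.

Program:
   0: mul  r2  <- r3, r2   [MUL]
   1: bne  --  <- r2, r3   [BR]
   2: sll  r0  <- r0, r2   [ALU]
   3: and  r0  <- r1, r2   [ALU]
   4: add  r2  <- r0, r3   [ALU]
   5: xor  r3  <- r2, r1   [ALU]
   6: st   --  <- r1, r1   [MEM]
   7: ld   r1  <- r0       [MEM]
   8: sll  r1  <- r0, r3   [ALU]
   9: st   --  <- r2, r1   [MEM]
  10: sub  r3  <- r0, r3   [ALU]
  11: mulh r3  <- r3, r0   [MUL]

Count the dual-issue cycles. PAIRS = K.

PAIRS = 3

c0: i0 mul.MUL  no-port MUL/BR
c1: i1/i2 bne.BR+sll.ALU  2-wide
c2: i3 and.ALU  RAW r0
c3: i4 add.ALU  RAW r2
c4: i5/i6 xor.ALU+st.MEM  2-wide
c5: i7 ld.MEM  WAW r1
c6: i8 sll.ALU  RAW r1
c7: i9/i10 st.MEM+sub.ALU  2-wide
c8: i11 mulh.MUL  tail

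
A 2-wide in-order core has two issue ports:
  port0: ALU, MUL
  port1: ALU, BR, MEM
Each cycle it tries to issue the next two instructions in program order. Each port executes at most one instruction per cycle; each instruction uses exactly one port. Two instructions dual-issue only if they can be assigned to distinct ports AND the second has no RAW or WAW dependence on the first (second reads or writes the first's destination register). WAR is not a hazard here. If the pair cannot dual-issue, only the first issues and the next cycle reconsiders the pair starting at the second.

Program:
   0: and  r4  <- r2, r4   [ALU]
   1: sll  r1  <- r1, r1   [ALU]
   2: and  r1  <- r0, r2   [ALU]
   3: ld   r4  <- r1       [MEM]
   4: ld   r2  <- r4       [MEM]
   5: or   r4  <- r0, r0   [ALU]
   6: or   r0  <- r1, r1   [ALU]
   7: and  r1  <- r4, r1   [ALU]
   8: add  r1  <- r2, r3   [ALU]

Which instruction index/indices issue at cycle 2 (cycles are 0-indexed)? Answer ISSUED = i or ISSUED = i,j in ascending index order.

ISSUED = 3

[0] i0/i1  and.ALU;sll.ALU  -- pair
[1] i2  and.ALU  -- RAW r1
[2] i3  ld.MEM  -- no-port MEM/MEM
[3] i4/i5  ld.MEM;or.ALU  -- pair
[4] i6/i7  or.ALU;and.ALU  -- pair
[5] i8  add.ALU  -- tail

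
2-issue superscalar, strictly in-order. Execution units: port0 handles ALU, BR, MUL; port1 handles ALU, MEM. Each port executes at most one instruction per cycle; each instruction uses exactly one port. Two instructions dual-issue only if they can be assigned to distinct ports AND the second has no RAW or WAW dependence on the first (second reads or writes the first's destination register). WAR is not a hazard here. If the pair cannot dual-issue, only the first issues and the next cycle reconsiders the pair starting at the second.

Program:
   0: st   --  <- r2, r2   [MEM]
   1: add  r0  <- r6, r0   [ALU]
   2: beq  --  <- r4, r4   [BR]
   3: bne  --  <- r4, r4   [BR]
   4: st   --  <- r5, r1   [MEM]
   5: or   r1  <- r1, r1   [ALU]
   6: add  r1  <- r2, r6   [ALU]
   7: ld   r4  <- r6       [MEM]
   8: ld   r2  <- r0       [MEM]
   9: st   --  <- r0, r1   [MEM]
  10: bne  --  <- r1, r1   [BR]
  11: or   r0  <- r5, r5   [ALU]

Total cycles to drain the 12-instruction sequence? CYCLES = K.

c0: i0+i1 st.MEM/add.ALU  2-wide
c1: i2 beq.BR  no-port BR/BR
c2: i3+i4 bne.BR/st.MEM  2-wide
c3: i5 or.ALU  WAW r1
c4: i6+i7 add.ALU/ld.MEM  2-wide
c5: i8 ld.MEM  no-port MEM/MEM
c6: i9+i10 st.MEM/bne.BR  2-wide
c7: i11 or.ALU  tail

CYCLES = 8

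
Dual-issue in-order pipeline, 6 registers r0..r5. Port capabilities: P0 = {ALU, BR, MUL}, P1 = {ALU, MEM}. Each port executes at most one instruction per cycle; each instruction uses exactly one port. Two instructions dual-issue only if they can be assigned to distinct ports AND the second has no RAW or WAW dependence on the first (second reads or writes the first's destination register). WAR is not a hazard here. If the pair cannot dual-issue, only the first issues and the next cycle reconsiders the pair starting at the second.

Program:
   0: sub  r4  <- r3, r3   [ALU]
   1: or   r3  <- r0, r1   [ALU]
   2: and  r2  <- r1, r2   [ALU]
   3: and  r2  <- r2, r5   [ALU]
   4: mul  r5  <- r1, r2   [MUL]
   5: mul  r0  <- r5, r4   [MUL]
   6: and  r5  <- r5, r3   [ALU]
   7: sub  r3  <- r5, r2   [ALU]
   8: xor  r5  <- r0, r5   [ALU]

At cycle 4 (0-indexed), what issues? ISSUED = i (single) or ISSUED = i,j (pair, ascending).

ISSUED = 5,6

  cy0 -> i0/i1 (sub or) pair
  cy1 -> i2 (and) RAW+WAW r2
  cy2 -> i3 (and) RAW r2
  cy3 -> i4 (mul) no-port MUL/MUL
  cy4 -> i5/i6 (mul and) pair
  cy5 -> i7/i8 (sub xor) pair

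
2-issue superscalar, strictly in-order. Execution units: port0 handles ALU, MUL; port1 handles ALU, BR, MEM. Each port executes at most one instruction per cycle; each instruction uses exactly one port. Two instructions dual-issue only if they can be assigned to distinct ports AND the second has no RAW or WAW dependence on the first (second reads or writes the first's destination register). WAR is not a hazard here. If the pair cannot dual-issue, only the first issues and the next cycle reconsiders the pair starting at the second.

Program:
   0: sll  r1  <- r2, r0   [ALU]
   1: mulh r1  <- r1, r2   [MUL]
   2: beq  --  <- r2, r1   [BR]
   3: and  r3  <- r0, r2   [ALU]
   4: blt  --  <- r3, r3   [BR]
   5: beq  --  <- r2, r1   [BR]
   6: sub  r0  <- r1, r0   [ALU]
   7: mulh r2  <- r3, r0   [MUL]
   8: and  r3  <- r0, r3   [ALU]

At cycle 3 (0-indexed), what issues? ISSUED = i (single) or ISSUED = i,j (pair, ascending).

[0] i0  sll  -- RAW+WAW r1
[1] i1  mulh  -- RAW r1
[2] i2+i3  beq;and  -- dual
[3] i4  blt  -- no-port BR/BR
[4] i5+i6  beq;sub  -- dual
[5] i7+i8  mulh;and  -- dual

ISSUED = 4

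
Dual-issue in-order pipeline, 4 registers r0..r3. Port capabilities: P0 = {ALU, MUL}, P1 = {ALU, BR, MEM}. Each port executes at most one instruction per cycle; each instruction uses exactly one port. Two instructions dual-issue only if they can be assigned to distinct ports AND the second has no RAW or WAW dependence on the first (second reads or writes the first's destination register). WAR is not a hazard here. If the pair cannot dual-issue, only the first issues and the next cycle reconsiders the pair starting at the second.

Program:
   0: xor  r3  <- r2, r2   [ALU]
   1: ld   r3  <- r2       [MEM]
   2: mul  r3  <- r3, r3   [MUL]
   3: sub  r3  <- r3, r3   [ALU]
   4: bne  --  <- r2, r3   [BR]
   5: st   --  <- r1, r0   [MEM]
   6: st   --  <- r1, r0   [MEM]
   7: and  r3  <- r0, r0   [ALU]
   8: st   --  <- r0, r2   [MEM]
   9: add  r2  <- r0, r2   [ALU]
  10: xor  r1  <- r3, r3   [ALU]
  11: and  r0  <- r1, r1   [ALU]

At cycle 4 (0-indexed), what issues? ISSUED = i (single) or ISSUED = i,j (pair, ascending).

ISSUED = 4

c0: i0 xor.ALU  WAW r3
c1: i1 ld.MEM  RAW+WAW r3
c2: i2 mul.MUL  RAW+WAW r3
c3: i3 sub.ALU  RAW r3
c4: i4 bne.BR  no-port BR/MEM
c5: i5 st.MEM  no-port MEM/MEM
c6: i6/i7 st.MEM+and.ALU  2-wide
c7: i8/i9 st.MEM+add.ALU  2-wide
c8: i10 xor.ALU  RAW r1
c9: i11 and.ALU  tail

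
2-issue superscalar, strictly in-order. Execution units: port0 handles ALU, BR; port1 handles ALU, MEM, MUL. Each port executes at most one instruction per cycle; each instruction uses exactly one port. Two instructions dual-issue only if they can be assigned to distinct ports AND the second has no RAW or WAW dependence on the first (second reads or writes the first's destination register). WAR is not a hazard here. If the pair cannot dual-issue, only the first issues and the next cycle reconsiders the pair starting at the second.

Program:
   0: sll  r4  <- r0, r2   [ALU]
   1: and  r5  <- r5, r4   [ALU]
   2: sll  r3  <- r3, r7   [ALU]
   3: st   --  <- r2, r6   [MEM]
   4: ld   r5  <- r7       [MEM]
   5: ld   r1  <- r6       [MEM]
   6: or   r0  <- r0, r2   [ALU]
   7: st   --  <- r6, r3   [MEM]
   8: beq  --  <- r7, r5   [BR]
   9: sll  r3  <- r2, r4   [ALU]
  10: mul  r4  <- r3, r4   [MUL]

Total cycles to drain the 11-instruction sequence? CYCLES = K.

CYCLES = 8

t=0 i0:sll.ALU ; RAW r4
t=1 i1,i2:and.ALU;sll.ALU ; 2-wide
t=2 i3:st.MEM ; no-port MEM/MEM
t=3 i4:ld.MEM ; no-port MEM/MEM
t=4 i5,i6:ld.MEM;or.ALU ; 2-wide
t=5 i7,i8:st.MEM;beq.BR ; 2-wide
t=6 i9:sll.ALU ; RAW r3
t=7 i10:mul.MUL ; tail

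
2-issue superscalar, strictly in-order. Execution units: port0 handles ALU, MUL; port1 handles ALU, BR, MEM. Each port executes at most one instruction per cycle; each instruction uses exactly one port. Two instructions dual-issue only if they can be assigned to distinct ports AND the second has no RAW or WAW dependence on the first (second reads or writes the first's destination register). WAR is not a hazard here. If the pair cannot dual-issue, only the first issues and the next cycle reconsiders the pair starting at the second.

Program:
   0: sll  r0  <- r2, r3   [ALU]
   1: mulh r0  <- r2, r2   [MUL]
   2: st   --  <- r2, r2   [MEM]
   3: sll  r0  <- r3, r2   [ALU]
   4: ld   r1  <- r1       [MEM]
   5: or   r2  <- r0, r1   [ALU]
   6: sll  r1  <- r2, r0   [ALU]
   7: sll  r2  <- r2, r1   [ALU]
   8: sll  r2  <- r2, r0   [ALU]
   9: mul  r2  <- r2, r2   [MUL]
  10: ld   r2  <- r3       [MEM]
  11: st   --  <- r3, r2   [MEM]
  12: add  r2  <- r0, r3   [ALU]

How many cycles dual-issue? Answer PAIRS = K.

#0 head=0: sll.ALU i0 WAW r0
#1 head=1: mulh.MUL st.MEM i1&i2 pair
#2 head=3: sll.ALU ld.MEM i3&i4 pair
#3 head=5: or.ALU i5 RAW r2
#4 head=6: sll.ALU i6 RAW r1
#5 head=7: sll.ALU i7 RAW+WAW r2
#6 head=8: sll.ALU i8 RAW+WAW r2
#7 head=9: mul.MUL i9 WAW r2
#8 head=10: ld.MEM i10 no-port MEM/MEM
#9 head=11: st.MEM add.ALU i11&i12 pair

PAIRS = 3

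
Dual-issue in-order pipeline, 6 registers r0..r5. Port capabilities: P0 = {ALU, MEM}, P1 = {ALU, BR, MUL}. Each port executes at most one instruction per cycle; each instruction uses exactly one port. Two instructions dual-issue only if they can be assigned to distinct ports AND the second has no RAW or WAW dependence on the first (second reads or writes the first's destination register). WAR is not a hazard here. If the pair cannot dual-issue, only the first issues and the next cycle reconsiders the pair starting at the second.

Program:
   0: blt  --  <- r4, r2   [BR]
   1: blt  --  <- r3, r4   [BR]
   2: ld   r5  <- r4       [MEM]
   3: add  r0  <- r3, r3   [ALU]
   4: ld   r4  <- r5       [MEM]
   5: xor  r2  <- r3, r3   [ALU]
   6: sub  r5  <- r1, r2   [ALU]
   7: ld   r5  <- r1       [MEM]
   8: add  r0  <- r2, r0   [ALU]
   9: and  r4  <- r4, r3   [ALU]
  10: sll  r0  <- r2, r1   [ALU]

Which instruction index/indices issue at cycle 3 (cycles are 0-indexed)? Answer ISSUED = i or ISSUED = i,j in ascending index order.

ISSUED = 5

c0: i0 blt  no-port BR/BR
c1: i1&i2 blt;ld  2-wide
c2: i3&i4 add;ld  2-wide
c3: i5 xor  RAW r2
c4: i6 sub  WAW r5
c5: i7&i8 ld;add  2-wide
c6: i9&i10 and;sll  2-wide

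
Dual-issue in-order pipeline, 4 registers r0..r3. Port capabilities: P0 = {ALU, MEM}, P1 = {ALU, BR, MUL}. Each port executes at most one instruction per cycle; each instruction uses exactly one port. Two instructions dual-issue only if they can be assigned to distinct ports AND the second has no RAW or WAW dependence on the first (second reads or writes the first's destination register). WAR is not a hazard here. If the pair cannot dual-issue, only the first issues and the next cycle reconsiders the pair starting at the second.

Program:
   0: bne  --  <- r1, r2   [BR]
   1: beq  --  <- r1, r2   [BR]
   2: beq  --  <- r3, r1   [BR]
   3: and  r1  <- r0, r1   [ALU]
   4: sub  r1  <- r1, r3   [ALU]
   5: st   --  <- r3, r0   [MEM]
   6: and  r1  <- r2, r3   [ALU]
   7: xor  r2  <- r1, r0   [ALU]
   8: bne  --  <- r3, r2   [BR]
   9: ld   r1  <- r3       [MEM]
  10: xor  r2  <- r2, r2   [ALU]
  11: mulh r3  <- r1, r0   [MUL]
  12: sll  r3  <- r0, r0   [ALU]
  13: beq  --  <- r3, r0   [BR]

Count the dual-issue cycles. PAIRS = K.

[0] i0  bne.BR  -- no-port BR/BR
[1] i1  beq.BR  -- no-port BR/BR
[2] i2+i3  beq.BR and.ALU  -- pair
[3] i4+i5  sub.ALU st.MEM  -- pair
[4] i6  and.ALU  -- RAW r1
[5] i7  xor.ALU  -- RAW r2
[6] i8+i9  bne.BR ld.MEM  -- pair
[7] i10+i11  xor.ALU mulh.MUL  -- pair
[8] i12  sll.ALU  -- RAW r3
[9] i13  beq.BR  -- tail

PAIRS = 4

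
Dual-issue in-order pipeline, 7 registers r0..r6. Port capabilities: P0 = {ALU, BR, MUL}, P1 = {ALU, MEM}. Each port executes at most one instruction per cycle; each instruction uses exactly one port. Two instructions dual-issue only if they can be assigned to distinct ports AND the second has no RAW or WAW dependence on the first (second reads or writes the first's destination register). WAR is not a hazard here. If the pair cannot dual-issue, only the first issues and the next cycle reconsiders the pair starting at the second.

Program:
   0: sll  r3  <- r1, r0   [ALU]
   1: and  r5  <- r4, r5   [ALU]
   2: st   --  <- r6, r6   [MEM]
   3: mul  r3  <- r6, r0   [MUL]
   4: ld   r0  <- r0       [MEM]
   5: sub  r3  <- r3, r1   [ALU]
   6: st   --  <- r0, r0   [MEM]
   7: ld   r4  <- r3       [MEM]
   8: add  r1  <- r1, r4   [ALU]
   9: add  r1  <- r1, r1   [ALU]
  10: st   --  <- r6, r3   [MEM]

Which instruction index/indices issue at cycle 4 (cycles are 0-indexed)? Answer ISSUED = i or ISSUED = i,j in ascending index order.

ISSUED = 7

0. sll+and @i0,i1  | 2-wide
1. st+mul @i2,i3  | 2-wide
2. ld+sub @i4,i5  | 2-wide
3. st @i6  | no-port MEM/MEM
4. ld @i7  | RAW r4
5. add @i8  | RAW+WAW r1
6. add+st @i9,i10  | 2-wide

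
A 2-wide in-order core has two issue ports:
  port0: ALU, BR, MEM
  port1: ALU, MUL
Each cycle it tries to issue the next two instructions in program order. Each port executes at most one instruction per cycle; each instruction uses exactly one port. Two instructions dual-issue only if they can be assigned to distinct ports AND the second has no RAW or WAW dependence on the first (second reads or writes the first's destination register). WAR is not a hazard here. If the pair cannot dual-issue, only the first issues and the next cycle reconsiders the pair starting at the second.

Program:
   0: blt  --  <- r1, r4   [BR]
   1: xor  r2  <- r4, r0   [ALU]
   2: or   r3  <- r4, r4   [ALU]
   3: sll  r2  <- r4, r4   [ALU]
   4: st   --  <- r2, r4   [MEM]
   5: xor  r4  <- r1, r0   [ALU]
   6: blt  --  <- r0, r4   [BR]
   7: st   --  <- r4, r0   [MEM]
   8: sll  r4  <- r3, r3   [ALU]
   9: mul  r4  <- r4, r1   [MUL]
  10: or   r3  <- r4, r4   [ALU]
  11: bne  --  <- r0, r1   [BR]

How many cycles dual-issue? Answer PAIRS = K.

t=0 i0+i1:blt.BR xor.ALU ; dual
t=1 i2+i3:or.ALU sll.ALU ; dual
t=2 i4+i5:st.MEM xor.ALU ; dual
t=3 i6:blt.BR ; no-port BR/MEM
t=4 i7+i8:st.MEM sll.ALU ; dual
t=5 i9:mul.MUL ; RAW r4
t=6 i10+i11:or.ALU bne.BR ; dual

PAIRS = 5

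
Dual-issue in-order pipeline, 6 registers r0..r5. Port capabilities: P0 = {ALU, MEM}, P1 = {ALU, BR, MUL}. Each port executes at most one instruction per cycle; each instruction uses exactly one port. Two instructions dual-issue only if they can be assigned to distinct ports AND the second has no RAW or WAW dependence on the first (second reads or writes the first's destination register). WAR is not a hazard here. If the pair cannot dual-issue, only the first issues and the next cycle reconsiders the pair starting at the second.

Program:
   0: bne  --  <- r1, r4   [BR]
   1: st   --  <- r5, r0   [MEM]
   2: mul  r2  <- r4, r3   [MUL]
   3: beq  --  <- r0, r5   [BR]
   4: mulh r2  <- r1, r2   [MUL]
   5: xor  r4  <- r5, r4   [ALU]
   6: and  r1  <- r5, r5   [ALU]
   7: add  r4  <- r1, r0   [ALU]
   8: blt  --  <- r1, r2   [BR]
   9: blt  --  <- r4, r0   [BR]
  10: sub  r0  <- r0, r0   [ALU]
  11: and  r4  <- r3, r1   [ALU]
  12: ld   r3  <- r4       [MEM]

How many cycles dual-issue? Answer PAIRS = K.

PAIRS = 4

[0] i0/i1  bne.BR/st.MEM  -- 2-wide
[1] i2  mul.MUL  -- no-port MUL/BR
[2] i3  beq.BR  -- no-port BR/MUL
[3] i4/i5  mulh.MUL/xor.ALU  -- 2-wide
[4] i6  and.ALU  -- RAW r1
[5] i7/i8  add.ALU/blt.BR  -- 2-wide
[6] i9/i10  blt.BR/sub.ALU  -- 2-wide
[7] i11  and.ALU  -- RAW r4
[8] i12  ld.MEM  -- tail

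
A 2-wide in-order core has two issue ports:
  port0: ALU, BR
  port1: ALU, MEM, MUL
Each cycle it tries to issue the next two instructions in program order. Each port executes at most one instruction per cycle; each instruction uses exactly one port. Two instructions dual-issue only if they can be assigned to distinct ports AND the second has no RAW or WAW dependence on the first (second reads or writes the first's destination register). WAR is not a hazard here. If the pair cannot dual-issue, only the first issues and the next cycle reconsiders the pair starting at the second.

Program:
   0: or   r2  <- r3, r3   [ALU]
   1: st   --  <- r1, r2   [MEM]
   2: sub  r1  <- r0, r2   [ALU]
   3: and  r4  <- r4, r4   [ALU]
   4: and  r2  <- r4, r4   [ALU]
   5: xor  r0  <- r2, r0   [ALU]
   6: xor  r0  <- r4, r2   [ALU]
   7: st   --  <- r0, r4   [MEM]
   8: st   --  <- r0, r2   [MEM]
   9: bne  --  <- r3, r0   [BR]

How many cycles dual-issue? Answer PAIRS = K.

#0 head=0: or.ALU i0 RAW r2
#1 head=1: st.MEM+sub.ALU i1&i2 pair
#2 head=3: and.ALU i3 RAW r4
#3 head=4: and.ALU i4 RAW r2
#4 head=5: xor.ALU i5 WAW r0
#5 head=6: xor.ALU i6 RAW r0
#6 head=7: st.MEM i7 no-port MEM/MEM
#7 head=8: st.MEM+bne.BR i8&i9 pair

PAIRS = 2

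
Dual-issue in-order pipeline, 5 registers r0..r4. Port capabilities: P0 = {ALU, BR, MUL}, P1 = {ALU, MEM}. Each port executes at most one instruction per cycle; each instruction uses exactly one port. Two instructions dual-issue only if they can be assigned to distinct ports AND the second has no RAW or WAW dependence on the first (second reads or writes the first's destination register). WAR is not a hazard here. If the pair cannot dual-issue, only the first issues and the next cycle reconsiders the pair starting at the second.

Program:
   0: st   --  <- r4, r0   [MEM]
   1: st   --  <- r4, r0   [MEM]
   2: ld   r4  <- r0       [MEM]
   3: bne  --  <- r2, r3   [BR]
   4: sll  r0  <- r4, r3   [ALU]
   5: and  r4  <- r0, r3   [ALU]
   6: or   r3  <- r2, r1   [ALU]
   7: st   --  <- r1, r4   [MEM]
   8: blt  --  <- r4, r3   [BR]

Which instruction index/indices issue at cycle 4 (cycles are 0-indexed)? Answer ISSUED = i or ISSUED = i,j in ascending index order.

c0: i0 st  no-port MEM/MEM
c1: i1 st  no-port MEM/MEM
c2: i2&i3 ld/bne  dual
c3: i4 sll  RAW r0
c4: i5&i6 and/or  dual
c5: i7&i8 st/blt  dual

ISSUED = 5,6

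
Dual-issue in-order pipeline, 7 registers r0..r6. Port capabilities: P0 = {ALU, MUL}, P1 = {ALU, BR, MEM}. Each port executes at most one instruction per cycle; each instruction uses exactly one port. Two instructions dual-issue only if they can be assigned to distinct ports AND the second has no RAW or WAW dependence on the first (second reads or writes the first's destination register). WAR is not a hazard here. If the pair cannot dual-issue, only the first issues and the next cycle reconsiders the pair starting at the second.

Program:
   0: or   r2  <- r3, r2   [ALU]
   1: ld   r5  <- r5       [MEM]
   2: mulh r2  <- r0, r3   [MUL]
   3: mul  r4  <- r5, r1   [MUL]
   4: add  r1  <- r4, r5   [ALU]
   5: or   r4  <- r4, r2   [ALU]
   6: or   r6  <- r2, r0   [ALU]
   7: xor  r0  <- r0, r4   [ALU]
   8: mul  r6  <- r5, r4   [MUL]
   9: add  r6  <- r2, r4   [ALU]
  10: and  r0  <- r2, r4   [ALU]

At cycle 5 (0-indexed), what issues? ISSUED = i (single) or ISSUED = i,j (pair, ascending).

  cy0 -> i0/i1 (or;ld) pair
  cy1 -> i2 (mulh) no-port MUL/MUL
  cy2 -> i3 (mul) RAW r4
  cy3 -> i4/i5 (add;or) pair
  cy4 -> i6/i7 (or;xor) pair
  cy5 -> i8 (mul) WAW r6
  cy6 -> i9/i10 (add;and) pair

ISSUED = 8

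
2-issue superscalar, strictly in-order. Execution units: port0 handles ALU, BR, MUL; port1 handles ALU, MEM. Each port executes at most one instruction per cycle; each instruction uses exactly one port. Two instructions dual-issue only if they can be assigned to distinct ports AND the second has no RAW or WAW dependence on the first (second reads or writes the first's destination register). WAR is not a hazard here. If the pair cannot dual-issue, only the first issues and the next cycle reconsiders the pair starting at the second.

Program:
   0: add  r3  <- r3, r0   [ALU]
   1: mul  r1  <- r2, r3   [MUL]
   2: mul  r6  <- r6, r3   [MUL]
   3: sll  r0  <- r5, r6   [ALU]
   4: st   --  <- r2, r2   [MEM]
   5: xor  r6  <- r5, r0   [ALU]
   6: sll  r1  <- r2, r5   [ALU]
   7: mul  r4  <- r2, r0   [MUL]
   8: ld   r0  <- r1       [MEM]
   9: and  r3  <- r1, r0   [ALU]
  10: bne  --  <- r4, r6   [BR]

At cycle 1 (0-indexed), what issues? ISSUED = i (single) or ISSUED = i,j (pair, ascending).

ISSUED = 1

#0 head=0: add i0 RAW r3
#1 head=1: mul i1 no-port MUL/MUL
#2 head=2: mul i2 RAW r6
#3 head=3: sll st i3+i4 pair
#4 head=5: xor sll i5+i6 pair
#5 head=7: mul ld i7+i8 pair
#6 head=9: and bne i9+i10 pair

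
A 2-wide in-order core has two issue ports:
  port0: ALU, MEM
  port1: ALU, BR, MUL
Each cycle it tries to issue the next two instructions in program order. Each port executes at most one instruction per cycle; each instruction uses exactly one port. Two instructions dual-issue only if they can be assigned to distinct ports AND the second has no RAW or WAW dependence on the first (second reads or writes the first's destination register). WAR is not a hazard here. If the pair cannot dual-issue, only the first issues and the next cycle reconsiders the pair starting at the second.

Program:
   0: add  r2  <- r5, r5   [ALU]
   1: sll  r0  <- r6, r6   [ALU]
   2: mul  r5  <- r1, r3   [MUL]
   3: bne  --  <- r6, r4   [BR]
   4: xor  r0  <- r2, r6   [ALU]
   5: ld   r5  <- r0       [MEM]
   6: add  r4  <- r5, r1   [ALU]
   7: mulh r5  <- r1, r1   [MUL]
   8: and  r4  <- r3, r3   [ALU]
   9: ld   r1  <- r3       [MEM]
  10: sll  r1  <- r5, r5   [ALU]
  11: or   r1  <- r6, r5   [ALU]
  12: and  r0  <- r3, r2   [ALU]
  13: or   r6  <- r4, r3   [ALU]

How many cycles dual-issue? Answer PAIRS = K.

PAIRS = 5

  cy0 -> i0,i1 (add.ALU sll.ALU) 2-wide
  cy1 -> i2 (mul.MUL) no-port MUL/BR
  cy2 -> i3,i4 (bne.BR xor.ALU) 2-wide
  cy3 -> i5 (ld.MEM) RAW r5
  cy4 -> i6,i7 (add.ALU mulh.MUL) 2-wide
  cy5 -> i8,i9 (and.ALU ld.MEM) 2-wide
  cy6 -> i10 (sll.ALU) WAW r1
  cy7 -> i11,i12 (or.ALU and.ALU) 2-wide
  cy8 -> i13 (or.ALU) tail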